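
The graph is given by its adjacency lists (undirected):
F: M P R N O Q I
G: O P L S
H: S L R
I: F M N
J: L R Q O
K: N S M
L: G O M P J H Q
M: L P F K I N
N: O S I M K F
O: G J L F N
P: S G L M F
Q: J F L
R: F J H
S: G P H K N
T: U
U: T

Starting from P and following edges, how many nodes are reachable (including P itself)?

14

BFS from P visits: P, S, G, L, M, F, H, K, N, O, J, Q, I, R
Reachable nodes: 14 of 16 total.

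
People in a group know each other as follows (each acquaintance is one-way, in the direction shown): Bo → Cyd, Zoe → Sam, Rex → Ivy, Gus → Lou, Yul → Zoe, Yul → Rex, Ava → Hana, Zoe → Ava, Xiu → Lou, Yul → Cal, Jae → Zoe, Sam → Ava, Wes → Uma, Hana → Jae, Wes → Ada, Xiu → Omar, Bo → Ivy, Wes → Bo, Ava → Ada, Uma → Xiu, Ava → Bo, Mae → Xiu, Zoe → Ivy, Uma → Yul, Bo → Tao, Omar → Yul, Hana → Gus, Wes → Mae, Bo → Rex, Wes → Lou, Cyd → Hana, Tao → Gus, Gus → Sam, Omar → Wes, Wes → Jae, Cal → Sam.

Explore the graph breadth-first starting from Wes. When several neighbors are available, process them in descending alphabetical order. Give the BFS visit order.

Visit Wes; enqueue Uma, Mae, Lou, Jae, Bo, Ada → queue [Uma, Mae, Lou, Jae, Bo, Ada]
Visit Uma; enqueue Yul, Xiu → queue [Mae, Lou, Jae, Bo, Ada, Yul, Xiu]
Visit Mae → queue [Lou, Jae, Bo, Ada, Yul, Xiu]
Visit Lou → queue [Jae, Bo, Ada, Yul, Xiu]
Visit Jae; enqueue Zoe → queue [Bo, Ada, Yul, Xiu, Zoe]
Visit Bo; enqueue Tao, Rex, Ivy, Cyd → queue [Ada, Yul, Xiu, Zoe, Tao, Rex, Ivy, Cyd]
Visit Ada → queue [Yul, Xiu, Zoe, Tao, Rex, Ivy, Cyd]
Visit Yul; enqueue Cal → queue [Xiu, Zoe, Tao, Rex, Ivy, Cyd, Cal]
Visit Xiu; enqueue Omar → queue [Zoe, Tao, Rex, Ivy, Cyd, Cal, Omar]
Visit Zoe; enqueue Sam, Ava → queue [Tao, Rex, Ivy, Cyd, Cal, Omar, Sam, Ava]
Visit Tao; enqueue Gus → queue [Rex, Ivy, Cyd, Cal, Omar, Sam, Ava, Gus]
Visit Rex → queue [Ivy, Cyd, Cal, Omar, Sam, Ava, Gus]
Visit Ivy → queue [Cyd, Cal, Omar, Sam, Ava, Gus]
Visit Cyd; enqueue Hana → queue [Cal, Omar, Sam, Ava, Gus, Hana]
Visit Cal → queue [Omar, Sam, Ava, Gus, Hana]
Visit Omar → queue [Sam, Ava, Gus, Hana]
Visit Sam → queue [Ava, Gus, Hana]
Visit Ava → queue [Gus, Hana]
Visit Gus → queue [Hana]
Visit Hana → queue []

Wes → Uma → Mae → Lou → Jae → Bo → Ada → Yul → Xiu → Zoe → Tao → Rex → Ivy → Cyd → Cal → Omar → Sam → Ava → Gus → Hana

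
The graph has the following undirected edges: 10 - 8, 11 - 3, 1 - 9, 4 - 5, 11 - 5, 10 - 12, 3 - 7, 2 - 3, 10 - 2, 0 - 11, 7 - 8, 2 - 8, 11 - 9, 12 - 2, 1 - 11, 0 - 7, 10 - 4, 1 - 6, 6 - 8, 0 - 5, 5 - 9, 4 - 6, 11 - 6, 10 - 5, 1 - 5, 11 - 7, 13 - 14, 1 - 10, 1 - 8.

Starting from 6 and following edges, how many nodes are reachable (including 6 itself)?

13

BFS from 6 visits: 6, 1, 4, 8, 11, 5, 9, 10, 2, 7, 0, 3, 12
Reachable nodes: 13 of 15 total.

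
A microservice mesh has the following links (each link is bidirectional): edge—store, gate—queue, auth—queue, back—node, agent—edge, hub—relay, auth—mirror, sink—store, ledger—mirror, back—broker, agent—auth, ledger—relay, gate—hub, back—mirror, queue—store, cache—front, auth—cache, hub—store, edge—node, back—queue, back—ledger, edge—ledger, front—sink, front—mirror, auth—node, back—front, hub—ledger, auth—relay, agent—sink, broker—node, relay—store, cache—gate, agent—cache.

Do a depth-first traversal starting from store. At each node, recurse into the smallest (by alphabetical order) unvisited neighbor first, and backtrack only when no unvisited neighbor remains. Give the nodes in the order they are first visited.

store -> edge -> agent -> auth -> cache -> front -> back -> broker -> node -> ledger -> hub -> gate -> queue -> relay -> mirror -> sink

Visit store
store → edge
edge → agent
agent → auth
auth → cache
cache → front
front → back
back → broker
broker → node
back → ledger
ledger → hub
hub → gate
gate → queue
hub → relay
ledger → mirror
front → sink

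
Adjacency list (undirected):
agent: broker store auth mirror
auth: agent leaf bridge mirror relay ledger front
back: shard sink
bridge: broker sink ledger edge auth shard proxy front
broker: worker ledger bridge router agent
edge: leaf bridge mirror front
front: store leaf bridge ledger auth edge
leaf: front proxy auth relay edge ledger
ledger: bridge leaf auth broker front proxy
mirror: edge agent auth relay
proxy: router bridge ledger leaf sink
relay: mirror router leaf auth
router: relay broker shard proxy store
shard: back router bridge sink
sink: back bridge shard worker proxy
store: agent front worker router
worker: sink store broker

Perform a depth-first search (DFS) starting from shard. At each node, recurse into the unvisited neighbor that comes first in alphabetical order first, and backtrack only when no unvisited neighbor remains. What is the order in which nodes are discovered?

Visit shard
shard → back
back → sink
sink → bridge
bridge → auth
auth → agent
agent → broker
broker → ledger
ledger → front
front → edge
edge → leaf
leaf → proxy
proxy → router
router → relay
relay → mirror
router → store
store → worker

shard -> back -> sink -> bridge -> auth -> agent -> broker -> ledger -> front -> edge -> leaf -> proxy -> router -> relay -> mirror -> store -> worker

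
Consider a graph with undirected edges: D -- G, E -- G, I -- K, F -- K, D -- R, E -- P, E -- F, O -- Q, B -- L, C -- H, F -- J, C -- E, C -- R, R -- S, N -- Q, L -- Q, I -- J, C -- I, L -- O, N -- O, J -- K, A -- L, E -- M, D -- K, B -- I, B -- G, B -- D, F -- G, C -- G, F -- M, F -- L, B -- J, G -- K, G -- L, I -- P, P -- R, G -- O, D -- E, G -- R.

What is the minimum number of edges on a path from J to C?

Level 0: J
Level 1: B, F, I, K
Level 2: C, D, E, G, L, M, P
Level 3: A, H, O, Q, R
Level 4: N, S
C first appears at level 2.

2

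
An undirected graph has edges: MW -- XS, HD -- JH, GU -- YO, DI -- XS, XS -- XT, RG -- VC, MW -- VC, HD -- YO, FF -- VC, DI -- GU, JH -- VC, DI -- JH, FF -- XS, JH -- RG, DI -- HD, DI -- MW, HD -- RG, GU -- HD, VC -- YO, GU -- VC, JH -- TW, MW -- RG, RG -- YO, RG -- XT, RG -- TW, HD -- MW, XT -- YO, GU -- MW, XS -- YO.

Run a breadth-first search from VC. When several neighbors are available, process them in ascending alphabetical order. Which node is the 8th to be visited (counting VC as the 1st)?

XS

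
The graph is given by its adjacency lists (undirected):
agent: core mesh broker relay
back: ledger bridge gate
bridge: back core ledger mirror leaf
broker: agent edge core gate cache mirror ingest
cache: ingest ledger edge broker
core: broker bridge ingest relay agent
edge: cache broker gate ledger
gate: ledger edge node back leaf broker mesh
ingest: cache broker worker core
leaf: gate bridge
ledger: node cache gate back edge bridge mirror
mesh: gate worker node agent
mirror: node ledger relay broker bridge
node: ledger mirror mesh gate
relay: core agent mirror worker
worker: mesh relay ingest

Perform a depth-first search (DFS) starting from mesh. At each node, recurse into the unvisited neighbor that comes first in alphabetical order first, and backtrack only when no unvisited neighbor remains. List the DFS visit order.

mesh, agent, broker, cache, edge, gate, back, bridge, core, ingest, worker, relay, mirror, ledger, node, leaf

Visit mesh
mesh → agent
agent → broker
broker → cache
cache → edge
edge → gate
gate → back
back → bridge
bridge → core
core → ingest
ingest → worker
worker → relay
relay → mirror
mirror → ledger
ledger → node
bridge → leaf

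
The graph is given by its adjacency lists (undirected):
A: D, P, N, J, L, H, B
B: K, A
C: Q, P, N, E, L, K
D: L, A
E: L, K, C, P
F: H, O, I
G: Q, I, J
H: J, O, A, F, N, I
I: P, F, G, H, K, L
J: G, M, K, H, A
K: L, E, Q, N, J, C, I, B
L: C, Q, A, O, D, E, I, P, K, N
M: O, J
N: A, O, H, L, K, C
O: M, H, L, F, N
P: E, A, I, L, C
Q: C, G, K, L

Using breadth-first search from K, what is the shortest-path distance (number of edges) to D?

2

Level 0: K
Level 1: B, C, E, I, J, L, N, Q
Level 2: A, D, F, G, H, M, O, P
D first appears at level 2.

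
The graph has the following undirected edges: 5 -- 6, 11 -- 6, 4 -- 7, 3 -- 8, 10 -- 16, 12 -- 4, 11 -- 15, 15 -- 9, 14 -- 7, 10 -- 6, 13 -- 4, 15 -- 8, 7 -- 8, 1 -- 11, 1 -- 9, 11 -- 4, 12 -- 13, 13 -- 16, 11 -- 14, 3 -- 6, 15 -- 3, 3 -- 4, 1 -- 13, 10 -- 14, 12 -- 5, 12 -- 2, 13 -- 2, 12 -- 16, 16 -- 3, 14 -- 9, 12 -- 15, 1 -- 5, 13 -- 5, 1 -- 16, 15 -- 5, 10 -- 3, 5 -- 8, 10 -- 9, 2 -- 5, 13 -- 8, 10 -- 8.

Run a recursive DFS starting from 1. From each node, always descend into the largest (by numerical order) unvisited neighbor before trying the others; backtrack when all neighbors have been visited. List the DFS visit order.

Visit 1
1 → 16
16 → 13
13 → 12
12 → 15
15 → 11
11 → 14
14 → 10
10 → 9
10 → 8
8 → 7
7 → 4
4 → 3
3 → 6
6 → 5
5 → 2

1, 16, 13, 12, 15, 11, 14, 10, 9, 8, 7, 4, 3, 6, 5, 2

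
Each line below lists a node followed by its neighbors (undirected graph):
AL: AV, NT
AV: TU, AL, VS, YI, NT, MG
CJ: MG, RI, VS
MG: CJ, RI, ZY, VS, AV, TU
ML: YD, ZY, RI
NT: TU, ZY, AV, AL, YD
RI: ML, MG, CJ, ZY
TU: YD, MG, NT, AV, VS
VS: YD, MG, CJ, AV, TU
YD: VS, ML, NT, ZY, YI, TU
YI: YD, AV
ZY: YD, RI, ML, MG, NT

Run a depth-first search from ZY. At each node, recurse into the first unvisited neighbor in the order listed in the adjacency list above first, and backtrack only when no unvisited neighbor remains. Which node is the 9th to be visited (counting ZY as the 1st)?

TU

Visit ZY
ZY → YD
YD → VS
VS → MG
MG → CJ
CJ → RI
RI → ML
MG → AV
AV → TU
TU → NT
NT → AL
AV → YI

Visit order: ZY, YD, VS, MG, CJ, RI, ML, AV, TU, NT, AL, YI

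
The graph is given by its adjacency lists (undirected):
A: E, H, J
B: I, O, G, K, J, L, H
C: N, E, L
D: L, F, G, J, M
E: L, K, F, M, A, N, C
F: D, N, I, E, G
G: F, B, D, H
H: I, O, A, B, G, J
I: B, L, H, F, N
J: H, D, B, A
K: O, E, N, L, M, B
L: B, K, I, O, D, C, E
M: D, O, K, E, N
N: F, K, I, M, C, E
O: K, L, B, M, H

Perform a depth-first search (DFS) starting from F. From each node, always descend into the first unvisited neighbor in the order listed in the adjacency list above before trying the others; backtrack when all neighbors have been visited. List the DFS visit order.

F, D, L, B, I, H, O, K, E, M, N, C, A, J, G

Visit F
F → D
D → L
L → B
B → I
I → H
H → O
O → K
K → E
E → M
M → N
N → C
E → A
A → J
H → G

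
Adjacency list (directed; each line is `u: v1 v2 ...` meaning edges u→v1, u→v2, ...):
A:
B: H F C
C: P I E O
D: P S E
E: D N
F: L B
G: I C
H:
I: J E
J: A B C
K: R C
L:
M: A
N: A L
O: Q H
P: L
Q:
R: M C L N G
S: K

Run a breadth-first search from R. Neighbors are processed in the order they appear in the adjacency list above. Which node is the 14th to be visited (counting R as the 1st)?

Q

Visit R; enqueue M, C, L, N, G → queue [M, C, L, N, G]
Visit M; enqueue A → queue [C, L, N, G, A]
Visit C; enqueue P, I, E, O → queue [L, N, G, A, P, I, E, O]
Visit L → queue [N, G, A, P, I, E, O]
Visit N → queue [G, A, P, I, E, O]
Visit G → queue [A, P, I, E, O]
Visit A → queue [P, I, E, O]
Visit P → queue [I, E, O]
Visit I; enqueue J → queue [E, O, J]
Visit E; enqueue D → queue [O, J, D]
Visit O; enqueue Q, H → queue [J, D, Q, H]
Visit J; enqueue B → queue [D, Q, H, B]
Visit D; enqueue S → queue [Q, H, B, S]
Visit Q → queue [H, B, S]
Visit H → queue [B, S]
Visit B; enqueue F → queue [S, F]
Visit S; enqueue K → queue [F, K]
Visit F → queue [K]
Visit K → queue []

Visit order: R, M, C, L, N, G, A, P, I, E, O, J, D, Q, H, B, S, F, K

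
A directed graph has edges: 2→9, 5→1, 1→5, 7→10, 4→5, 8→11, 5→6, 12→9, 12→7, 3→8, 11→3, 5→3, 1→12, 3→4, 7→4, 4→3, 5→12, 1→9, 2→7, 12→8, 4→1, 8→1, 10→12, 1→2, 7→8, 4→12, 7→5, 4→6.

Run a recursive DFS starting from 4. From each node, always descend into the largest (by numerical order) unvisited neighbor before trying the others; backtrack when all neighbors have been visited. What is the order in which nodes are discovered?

4, 12, 9, 8, 11, 3, 1, 5, 6, 2, 7, 10

Visit 4
4 → 12
12 → 9
12 → 8
8 → 11
11 → 3
8 → 1
1 → 5
5 → 6
1 → 2
2 → 7
7 → 10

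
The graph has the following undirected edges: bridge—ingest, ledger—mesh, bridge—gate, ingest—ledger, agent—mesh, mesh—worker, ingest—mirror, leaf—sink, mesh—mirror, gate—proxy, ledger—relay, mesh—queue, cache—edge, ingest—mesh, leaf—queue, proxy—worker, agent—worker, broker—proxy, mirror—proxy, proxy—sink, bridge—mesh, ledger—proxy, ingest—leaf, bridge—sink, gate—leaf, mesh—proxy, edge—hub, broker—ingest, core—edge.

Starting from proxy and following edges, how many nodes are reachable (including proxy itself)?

14

BFS from proxy visits: proxy, broker, gate, ledger, mesh, mirror, sink, worker, ingest, bridge, leaf, relay, agent, queue
Reachable nodes: 14 of 18 total.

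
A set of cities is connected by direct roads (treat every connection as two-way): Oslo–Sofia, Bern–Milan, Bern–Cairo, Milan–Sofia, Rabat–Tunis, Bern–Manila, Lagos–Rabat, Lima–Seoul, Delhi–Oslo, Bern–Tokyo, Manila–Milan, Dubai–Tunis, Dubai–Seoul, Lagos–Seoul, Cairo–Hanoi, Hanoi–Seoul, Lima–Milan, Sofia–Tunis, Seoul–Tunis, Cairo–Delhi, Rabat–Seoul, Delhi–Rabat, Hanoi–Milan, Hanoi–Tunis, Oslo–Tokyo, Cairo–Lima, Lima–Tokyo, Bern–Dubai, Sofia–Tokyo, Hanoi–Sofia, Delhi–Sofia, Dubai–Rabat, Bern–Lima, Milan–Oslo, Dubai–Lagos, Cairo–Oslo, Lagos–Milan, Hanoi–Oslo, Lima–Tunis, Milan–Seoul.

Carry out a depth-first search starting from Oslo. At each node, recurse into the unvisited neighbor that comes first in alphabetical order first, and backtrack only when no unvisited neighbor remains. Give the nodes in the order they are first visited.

Oslo → Cairo → Bern → Dubai → Lagos → Milan → Hanoi → Seoul → Lima → Tokyo → Sofia → Delhi → Rabat → Tunis → Manila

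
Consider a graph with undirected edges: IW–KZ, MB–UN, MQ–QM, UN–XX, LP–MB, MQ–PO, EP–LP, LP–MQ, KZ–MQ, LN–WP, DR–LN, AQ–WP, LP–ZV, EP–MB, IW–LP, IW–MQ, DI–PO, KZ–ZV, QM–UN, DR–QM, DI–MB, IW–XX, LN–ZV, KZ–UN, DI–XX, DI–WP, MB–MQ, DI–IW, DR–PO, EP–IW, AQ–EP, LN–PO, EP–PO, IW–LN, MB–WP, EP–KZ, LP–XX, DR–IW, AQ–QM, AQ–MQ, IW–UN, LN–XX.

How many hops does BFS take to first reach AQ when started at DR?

2

Level 0: DR
Level 1: IW, LN, PO, QM
Level 2: AQ, DI, EP, KZ, LP, MQ, UN, WP, XX, ZV
Level 3: MB
AQ first appears at level 2.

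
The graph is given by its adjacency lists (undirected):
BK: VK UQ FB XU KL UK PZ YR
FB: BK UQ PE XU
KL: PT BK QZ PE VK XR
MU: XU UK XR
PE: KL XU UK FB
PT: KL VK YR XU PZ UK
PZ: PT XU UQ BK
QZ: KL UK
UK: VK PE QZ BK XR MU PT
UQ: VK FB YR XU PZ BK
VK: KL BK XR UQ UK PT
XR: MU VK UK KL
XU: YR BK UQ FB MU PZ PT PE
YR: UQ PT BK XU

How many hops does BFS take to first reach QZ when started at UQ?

3

Level 0: UQ
Level 1: BK, FB, PZ, VK, XU, YR
Level 2: KL, MU, PE, PT, UK, XR
Level 3: QZ
QZ first appears at level 3.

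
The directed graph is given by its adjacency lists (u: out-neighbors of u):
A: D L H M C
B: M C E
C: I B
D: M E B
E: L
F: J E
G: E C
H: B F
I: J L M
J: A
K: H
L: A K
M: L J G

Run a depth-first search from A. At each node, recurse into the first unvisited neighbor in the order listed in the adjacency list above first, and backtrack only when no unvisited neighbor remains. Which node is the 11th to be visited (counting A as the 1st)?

Visit A
A → D
D → M
M → L
L → K
K → H
H → B
B → C
C → I
I → J
B → E
H → F
M → G

Visit order: A, D, M, L, K, H, B, C, I, J, E, F, G

E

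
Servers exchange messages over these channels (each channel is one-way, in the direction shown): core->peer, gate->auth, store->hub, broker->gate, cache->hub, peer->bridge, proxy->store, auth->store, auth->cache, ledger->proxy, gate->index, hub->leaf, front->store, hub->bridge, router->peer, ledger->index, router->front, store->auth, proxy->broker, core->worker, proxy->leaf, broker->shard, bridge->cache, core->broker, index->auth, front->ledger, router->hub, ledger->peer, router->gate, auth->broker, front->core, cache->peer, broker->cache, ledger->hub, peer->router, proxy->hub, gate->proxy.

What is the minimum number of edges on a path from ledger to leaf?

2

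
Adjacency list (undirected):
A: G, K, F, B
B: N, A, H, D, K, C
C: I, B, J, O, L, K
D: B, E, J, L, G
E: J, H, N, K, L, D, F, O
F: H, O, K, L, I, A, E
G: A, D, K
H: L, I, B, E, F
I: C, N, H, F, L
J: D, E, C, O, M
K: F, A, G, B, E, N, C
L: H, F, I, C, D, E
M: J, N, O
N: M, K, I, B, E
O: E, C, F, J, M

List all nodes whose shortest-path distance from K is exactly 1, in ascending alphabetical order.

Level 0: K
Level 1: A, B, C, E, F, G, N
Level 2: D, H, I, J, L, M, O

A, B, C, E, F, G, N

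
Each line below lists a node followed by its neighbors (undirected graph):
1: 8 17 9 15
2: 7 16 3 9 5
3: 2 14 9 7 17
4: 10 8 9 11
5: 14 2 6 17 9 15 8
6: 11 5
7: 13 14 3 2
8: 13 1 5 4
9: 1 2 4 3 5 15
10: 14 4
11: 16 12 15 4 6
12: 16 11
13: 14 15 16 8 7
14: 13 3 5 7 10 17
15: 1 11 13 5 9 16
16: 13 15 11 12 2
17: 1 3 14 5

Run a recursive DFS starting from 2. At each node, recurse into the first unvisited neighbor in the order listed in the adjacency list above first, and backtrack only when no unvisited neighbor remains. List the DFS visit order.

Visit 2
2 → 7
7 → 13
13 → 14
14 → 3
3 → 9
9 → 1
1 → 8
8 → 5
5 → 6
6 → 11
11 → 16
16 → 15
16 → 12
11 → 4
4 → 10
5 → 17

2, 7, 13, 14, 3, 9, 1, 8, 5, 6, 11, 16, 15, 12, 4, 10, 17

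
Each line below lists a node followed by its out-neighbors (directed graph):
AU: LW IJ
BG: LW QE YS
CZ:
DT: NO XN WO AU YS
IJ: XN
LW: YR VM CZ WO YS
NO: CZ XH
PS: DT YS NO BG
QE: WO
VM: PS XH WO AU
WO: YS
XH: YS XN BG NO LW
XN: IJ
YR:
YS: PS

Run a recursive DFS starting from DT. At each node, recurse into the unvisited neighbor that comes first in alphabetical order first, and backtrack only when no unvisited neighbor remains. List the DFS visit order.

DT → AU → IJ → XN → LW → CZ → VM → PS → BG → QE → WO → YS → NO → XH → YR

Visit DT
DT → AU
AU → IJ
IJ → XN
AU → LW
LW → CZ
LW → VM
VM → PS
PS → BG
BG → QE
QE → WO
WO → YS
PS → NO
NO → XH
LW → YR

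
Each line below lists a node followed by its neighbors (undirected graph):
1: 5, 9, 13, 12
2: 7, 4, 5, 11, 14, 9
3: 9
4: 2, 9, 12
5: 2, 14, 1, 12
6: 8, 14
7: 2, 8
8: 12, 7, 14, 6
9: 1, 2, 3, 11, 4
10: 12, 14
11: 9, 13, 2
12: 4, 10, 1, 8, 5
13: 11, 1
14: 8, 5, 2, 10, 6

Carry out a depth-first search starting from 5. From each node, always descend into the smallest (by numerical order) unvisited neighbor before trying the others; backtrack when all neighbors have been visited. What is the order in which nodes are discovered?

Visit 5
5 → 1
1 → 9
9 → 2
2 → 4
4 → 12
12 → 8
8 → 6
6 → 14
14 → 10
8 → 7
2 → 11
11 → 13
9 → 3

5 1 9 2 4 12 8 6 14 10 7 11 13 3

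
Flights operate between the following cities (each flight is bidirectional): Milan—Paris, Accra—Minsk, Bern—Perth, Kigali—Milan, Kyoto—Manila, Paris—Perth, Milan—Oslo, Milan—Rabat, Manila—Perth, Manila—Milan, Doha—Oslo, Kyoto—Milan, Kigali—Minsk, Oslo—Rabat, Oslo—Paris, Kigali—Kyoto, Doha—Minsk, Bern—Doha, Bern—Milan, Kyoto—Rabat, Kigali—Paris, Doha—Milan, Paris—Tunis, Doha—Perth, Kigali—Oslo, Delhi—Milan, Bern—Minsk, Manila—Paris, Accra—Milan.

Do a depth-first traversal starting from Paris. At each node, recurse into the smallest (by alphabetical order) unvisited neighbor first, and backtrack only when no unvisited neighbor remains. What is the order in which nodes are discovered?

Visit Paris
Paris → Kigali
Kigali → Kyoto
Kyoto → Manila
Manila → Milan
Milan → Accra
Accra → Minsk
Minsk → Bern
Bern → Doha
Doha → Oslo
Oslo → Rabat
Doha → Perth
Milan → Delhi
Paris → Tunis

Paris -> Kigali -> Kyoto -> Manila -> Milan -> Accra -> Minsk -> Bern -> Doha -> Oslo -> Rabat -> Perth -> Delhi -> Tunis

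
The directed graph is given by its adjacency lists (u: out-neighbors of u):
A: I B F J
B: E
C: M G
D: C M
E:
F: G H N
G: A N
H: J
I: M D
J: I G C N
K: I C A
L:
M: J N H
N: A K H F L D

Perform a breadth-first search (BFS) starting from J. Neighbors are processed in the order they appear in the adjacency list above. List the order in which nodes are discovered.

J, I, G, C, N, M, D, A, K, H, F, L, B, E

Visit J; enqueue I, G, C, N → queue [I, G, C, N]
Visit I; enqueue M, D → queue [G, C, N, M, D]
Visit G; enqueue A → queue [C, N, M, D, A]
Visit C → queue [N, M, D, A]
Visit N; enqueue K, H, F, L → queue [M, D, A, K, H, F, L]
Visit M → queue [D, A, K, H, F, L]
Visit D → queue [A, K, H, F, L]
Visit A; enqueue B → queue [K, H, F, L, B]
Visit K → queue [H, F, L, B]
Visit H → queue [F, L, B]
Visit F → queue [L, B]
Visit L → queue [B]
Visit B; enqueue E → queue [E]
Visit E → queue []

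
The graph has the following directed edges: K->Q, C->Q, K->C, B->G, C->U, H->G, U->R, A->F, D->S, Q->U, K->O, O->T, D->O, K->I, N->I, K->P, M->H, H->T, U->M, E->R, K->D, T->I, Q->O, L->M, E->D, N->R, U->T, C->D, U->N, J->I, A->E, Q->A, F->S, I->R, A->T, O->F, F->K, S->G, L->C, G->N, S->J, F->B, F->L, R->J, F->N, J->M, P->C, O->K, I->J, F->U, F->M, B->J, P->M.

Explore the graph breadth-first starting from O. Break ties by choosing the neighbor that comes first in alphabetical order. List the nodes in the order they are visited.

Visit O; enqueue F, K, T → queue [F, K, T]
Visit F; enqueue B, L, M, N, S, U → queue [K, T, B, L, M, N, S, U]
Visit K; enqueue C, D, I, P, Q → queue [T, B, L, M, N, S, U, C, D, I, P, Q]
Visit T → queue [B, L, M, N, S, U, C, D, I, P, Q]
Visit B; enqueue G, J → queue [L, M, N, S, U, C, D, I, P, Q, G, J]
Visit L → queue [M, N, S, U, C, D, I, P, Q, G, J]
Visit M; enqueue H → queue [N, S, U, C, D, I, P, Q, G, J, H]
Visit N; enqueue R → queue [S, U, C, D, I, P, Q, G, J, H, R]
Visit S → queue [U, C, D, I, P, Q, G, J, H, R]
Visit U → queue [C, D, I, P, Q, G, J, H, R]
Visit C → queue [D, I, P, Q, G, J, H, R]
Visit D → queue [I, P, Q, G, J, H, R]
Visit I → queue [P, Q, G, J, H, R]
Visit P → queue [Q, G, J, H, R]
Visit Q; enqueue A → queue [G, J, H, R, A]
Visit G → queue [J, H, R, A]
Visit J → queue [H, R, A]
Visit H → queue [R, A]
Visit R → queue [A]
Visit A; enqueue E → queue [E]
Visit E → queue []

O → F → K → T → B → L → M → N → S → U → C → D → I → P → Q → G → J → H → R → A → E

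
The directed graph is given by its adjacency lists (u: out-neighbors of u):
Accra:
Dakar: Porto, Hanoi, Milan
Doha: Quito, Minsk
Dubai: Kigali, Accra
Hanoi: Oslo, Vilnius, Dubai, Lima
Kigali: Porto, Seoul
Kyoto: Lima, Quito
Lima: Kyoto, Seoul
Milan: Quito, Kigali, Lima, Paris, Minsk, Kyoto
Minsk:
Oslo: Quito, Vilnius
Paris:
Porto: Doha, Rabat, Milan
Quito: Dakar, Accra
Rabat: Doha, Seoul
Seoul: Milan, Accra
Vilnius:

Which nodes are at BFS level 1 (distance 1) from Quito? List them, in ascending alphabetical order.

Level 0: Quito
Level 1: Accra, Dakar
Level 2: Hanoi, Milan, Porto
Level 3: Doha, Dubai, Kigali, Kyoto, Lima, Minsk, Oslo, Paris, Rabat, Vilnius
Level 4: Seoul

Accra, Dakar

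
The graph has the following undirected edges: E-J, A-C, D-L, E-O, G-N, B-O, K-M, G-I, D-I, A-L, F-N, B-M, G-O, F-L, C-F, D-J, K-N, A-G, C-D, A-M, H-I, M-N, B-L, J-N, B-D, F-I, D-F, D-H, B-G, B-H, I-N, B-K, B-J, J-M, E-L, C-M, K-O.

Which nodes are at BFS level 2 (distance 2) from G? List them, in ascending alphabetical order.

Level 0: G
Level 1: A, B, I, N, O
Level 2: C, D, E, F, H, J, K, L, M

C, D, E, F, H, J, K, L, M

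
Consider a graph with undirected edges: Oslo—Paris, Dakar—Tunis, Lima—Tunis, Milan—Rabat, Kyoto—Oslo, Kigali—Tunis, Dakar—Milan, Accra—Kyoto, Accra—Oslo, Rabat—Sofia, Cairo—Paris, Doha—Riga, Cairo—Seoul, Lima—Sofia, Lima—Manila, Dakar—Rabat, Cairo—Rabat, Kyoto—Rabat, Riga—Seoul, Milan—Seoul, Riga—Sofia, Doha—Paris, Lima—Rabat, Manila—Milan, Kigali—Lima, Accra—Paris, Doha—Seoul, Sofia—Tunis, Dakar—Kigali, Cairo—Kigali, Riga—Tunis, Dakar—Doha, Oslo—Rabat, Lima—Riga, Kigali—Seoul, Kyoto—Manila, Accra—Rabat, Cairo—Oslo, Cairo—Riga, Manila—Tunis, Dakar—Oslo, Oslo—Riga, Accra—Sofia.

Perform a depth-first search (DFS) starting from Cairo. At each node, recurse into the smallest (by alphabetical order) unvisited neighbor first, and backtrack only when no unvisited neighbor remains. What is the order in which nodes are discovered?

Cairo Kigali Dakar Doha Paris Accra Kyoto Manila Lima Rabat Milan Seoul Riga Oslo Sofia Tunis

Visit Cairo
Cairo → Kigali
Kigali → Dakar
Dakar → Doha
Doha → Paris
Paris → Accra
Accra → Kyoto
Kyoto → Manila
Manila → Lima
Lima → Rabat
Rabat → Milan
Milan → Seoul
Seoul → Riga
Riga → Oslo
Riga → Sofia
Sofia → Tunis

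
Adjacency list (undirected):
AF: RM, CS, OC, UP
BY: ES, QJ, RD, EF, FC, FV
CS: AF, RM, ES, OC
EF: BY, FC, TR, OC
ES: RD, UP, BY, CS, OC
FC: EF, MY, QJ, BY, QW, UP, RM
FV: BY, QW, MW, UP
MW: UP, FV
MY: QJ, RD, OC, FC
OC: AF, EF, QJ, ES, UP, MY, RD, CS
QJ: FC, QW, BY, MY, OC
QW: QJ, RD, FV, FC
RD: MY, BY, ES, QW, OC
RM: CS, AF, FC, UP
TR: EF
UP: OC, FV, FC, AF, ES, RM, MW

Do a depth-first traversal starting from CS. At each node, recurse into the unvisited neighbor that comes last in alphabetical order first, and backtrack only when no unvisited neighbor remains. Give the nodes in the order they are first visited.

CS -> RM -> UP -> OC -> RD -> QW -> QJ -> MY -> FC -> EF -> TR -> BY -> FV -> MW -> ES -> AF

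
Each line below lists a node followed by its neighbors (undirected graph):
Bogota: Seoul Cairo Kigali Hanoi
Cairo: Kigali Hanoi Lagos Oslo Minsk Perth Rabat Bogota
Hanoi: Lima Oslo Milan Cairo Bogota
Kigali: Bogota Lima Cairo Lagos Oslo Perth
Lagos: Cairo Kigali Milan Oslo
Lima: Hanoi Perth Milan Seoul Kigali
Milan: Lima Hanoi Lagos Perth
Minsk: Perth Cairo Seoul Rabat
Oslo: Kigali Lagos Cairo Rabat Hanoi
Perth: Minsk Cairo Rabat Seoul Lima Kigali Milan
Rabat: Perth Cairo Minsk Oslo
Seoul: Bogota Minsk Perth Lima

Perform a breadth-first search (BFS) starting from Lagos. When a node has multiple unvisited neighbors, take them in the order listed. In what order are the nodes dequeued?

Lagos Cairo Kigali Milan Oslo Hanoi Minsk Perth Rabat Bogota Lima Seoul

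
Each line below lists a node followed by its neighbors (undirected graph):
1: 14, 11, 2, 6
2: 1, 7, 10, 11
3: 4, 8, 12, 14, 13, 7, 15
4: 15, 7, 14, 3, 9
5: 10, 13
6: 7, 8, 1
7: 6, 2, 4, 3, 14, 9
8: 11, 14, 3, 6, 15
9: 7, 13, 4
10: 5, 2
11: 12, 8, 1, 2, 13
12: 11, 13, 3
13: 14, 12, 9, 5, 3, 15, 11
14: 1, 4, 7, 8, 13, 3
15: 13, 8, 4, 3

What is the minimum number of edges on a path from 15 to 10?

Level 0: 15
Level 1: 3, 4, 8, 13
Level 2: 5, 6, 7, 9, 11, 12, 14
Level 3: 1, 2, 10
10 first appears at level 3.

3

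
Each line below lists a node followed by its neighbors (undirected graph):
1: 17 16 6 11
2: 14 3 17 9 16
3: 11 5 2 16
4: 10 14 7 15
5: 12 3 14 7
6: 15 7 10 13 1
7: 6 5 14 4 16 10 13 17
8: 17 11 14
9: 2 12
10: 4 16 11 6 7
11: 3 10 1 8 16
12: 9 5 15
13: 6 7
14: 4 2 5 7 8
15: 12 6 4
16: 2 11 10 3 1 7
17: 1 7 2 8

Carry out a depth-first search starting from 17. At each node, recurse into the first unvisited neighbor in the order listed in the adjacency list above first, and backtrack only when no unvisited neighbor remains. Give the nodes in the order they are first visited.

17 1 16 2 14 4 10 11 3 5 12 9 15 6 7 13 8

Visit 17
17 → 1
1 → 16
16 → 2
2 → 14
14 → 4
4 → 10
10 → 11
11 → 3
3 → 5
5 → 12
12 → 9
12 → 15
15 → 6
6 → 7
7 → 13
11 → 8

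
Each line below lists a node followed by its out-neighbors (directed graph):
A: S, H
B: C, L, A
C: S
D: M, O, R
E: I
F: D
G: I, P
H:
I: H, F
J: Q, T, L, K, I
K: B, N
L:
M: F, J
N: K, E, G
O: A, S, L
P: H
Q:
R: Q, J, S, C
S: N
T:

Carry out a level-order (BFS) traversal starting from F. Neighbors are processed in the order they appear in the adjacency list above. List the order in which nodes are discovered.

Visit F; enqueue D → queue [D]
Visit D; enqueue M, O, R → queue [M, O, R]
Visit M; enqueue J → queue [O, R, J]
Visit O; enqueue A, S, L → queue [R, J, A, S, L]
Visit R; enqueue Q, C → queue [J, A, S, L, Q, C]
Visit J; enqueue T, K, I → queue [A, S, L, Q, C, T, K, I]
Visit A; enqueue H → queue [S, L, Q, C, T, K, I, H]
Visit S; enqueue N → queue [L, Q, C, T, K, I, H, N]
Visit L → queue [Q, C, T, K, I, H, N]
Visit Q → queue [C, T, K, I, H, N]
Visit C → queue [T, K, I, H, N]
Visit T → queue [K, I, H, N]
Visit K; enqueue B → queue [I, H, N, B]
Visit I → queue [H, N, B]
Visit H → queue [N, B]
Visit N; enqueue E, G → queue [B, E, G]
Visit B → queue [E, G]
Visit E → queue [G]
Visit G; enqueue P → queue [P]
Visit P → queue []

F, D, M, O, R, J, A, S, L, Q, C, T, K, I, H, N, B, E, G, P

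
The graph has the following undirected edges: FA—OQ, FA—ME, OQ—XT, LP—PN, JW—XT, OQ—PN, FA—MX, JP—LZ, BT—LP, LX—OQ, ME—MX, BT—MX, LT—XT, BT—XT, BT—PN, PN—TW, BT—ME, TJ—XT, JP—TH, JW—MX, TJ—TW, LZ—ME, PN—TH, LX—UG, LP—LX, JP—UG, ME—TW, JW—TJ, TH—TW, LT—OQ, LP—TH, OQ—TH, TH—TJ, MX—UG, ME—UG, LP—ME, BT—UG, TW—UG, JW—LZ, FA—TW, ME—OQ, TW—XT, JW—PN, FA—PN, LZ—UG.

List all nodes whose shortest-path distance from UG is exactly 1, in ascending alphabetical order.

Level 0: UG
Level 1: BT, JP, LX, LZ, ME, MX, TW
Level 2: FA, JW, LP, OQ, PN, TH, TJ, XT
Level 3: LT

BT, JP, LX, LZ, ME, MX, TW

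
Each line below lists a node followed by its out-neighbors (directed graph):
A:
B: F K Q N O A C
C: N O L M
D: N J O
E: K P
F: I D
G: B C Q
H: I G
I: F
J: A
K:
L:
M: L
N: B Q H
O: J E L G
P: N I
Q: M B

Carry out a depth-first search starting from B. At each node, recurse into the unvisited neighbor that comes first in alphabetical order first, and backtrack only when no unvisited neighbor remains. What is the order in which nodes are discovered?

Visit B
B → A
B → C
C → L
C → M
C → N
N → H
H → G
G → Q
H → I
I → F
F → D
D → J
D → O
O → E
E → K
E → P

B, A, C, L, M, N, H, G, Q, I, F, D, J, O, E, K, P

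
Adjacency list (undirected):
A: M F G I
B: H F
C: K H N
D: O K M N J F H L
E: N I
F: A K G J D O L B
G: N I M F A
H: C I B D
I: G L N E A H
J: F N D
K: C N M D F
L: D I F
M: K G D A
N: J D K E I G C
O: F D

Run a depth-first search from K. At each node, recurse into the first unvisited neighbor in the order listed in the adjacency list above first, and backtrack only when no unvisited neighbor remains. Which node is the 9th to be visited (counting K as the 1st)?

A

Visit K
K → C
C → H
H → I
I → G
G → N
N → J
J → F
F → A
A → M
M → D
D → O
D → L
F → B
N → E

Visit order: K, C, H, I, G, N, J, F, A, M, D, O, L, B, E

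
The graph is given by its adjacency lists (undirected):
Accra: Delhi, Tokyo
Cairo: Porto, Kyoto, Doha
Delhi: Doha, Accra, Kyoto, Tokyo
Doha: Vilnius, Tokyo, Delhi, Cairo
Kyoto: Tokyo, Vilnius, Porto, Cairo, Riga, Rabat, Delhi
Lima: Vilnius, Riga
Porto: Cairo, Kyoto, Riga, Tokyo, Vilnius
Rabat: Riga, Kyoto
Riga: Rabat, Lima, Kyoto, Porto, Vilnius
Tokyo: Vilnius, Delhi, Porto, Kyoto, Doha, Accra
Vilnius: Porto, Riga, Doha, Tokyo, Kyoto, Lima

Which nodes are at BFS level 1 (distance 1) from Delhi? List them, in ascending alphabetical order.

Accra, Doha, Kyoto, Tokyo

Level 0: Delhi
Level 1: Accra, Doha, Kyoto, Tokyo
Level 2: Cairo, Porto, Rabat, Riga, Vilnius
Level 3: Lima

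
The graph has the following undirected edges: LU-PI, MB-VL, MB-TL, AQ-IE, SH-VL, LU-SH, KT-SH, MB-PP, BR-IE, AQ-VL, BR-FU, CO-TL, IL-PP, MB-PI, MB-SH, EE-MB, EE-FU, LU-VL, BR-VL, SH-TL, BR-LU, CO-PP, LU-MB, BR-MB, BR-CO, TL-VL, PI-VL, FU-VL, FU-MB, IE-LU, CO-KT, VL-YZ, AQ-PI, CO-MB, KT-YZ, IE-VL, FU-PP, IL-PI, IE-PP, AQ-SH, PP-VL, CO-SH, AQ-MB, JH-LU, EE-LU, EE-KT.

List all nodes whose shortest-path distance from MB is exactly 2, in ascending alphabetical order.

IE, IL, JH, KT, YZ

Level 0: MB
Level 1: AQ, BR, CO, EE, FU, LU, PI, PP, SH, TL, VL
Level 2: IE, IL, JH, KT, YZ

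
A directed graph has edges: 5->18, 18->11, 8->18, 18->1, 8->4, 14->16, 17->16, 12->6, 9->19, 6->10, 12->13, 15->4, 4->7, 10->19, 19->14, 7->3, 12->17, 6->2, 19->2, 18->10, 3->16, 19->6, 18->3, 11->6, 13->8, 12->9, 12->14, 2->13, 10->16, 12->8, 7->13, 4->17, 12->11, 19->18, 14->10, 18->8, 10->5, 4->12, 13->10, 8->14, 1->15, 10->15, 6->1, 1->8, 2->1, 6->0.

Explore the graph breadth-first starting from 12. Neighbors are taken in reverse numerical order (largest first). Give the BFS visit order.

12 → 17 → 14 → 13 → 11 → 9 → 8 → 6 → 16 → 10 → 19 → 18 → 4 → 2 → 1 → 0 → 15 → 5 → 3 → 7

Visit 12; enqueue 17, 14, 13, 11, 9, 8, 6 → queue [17, 14, 13, 11, 9, 8, 6]
Visit 17; enqueue 16 → queue [14, 13, 11, 9, 8, 6, 16]
Visit 14; enqueue 10 → queue [13, 11, 9, 8, 6, 16, 10]
Visit 13 → queue [11, 9, 8, 6, 16, 10]
Visit 11 → queue [9, 8, 6, 16, 10]
Visit 9; enqueue 19 → queue [8, 6, 16, 10, 19]
Visit 8; enqueue 18, 4 → queue [6, 16, 10, 19, 18, 4]
Visit 6; enqueue 2, 1, 0 → queue [16, 10, 19, 18, 4, 2, 1, 0]
Visit 16 → queue [10, 19, 18, 4, 2, 1, 0]
Visit 10; enqueue 15, 5 → queue [19, 18, 4, 2, 1, 0, 15, 5]
Visit 19 → queue [18, 4, 2, 1, 0, 15, 5]
Visit 18; enqueue 3 → queue [4, 2, 1, 0, 15, 5, 3]
Visit 4; enqueue 7 → queue [2, 1, 0, 15, 5, 3, 7]
Visit 2 → queue [1, 0, 15, 5, 3, 7]
Visit 1 → queue [0, 15, 5, 3, 7]
Visit 0 → queue [15, 5, 3, 7]
Visit 15 → queue [5, 3, 7]
Visit 5 → queue [3, 7]
Visit 3 → queue [7]
Visit 7 → queue []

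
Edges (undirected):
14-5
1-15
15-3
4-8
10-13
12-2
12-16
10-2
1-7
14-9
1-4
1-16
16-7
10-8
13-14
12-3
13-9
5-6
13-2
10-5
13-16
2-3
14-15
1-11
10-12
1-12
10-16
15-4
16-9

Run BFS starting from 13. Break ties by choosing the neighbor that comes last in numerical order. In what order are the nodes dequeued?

Visit 13; enqueue 16, 14, 10, 9, 2 → queue [16, 14, 10, 9, 2]
Visit 16; enqueue 12, 7, 1 → queue [14, 10, 9, 2, 12, 7, 1]
Visit 14; enqueue 15, 5 → queue [10, 9, 2, 12, 7, 1, 15, 5]
Visit 10; enqueue 8 → queue [9, 2, 12, 7, 1, 15, 5, 8]
Visit 9 → queue [2, 12, 7, 1, 15, 5, 8]
Visit 2; enqueue 3 → queue [12, 7, 1, 15, 5, 8, 3]
Visit 12 → queue [7, 1, 15, 5, 8, 3]
Visit 7 → queue [1, 15, 5, 8, 3]
Visit 1; enqueue 11, 4 → queue [15, 5, 8, 3, 11, 4]
Visit 15 → queue [5, 8, 3, 11, 4]
Visit 5; enqueue 6 → queue [8, 3, 11, 4, 6]
Visit 8 → queue [3, 11, 4, 6]
Visit 3 → queue [11, 4, 6]
Visit 11 → queue [4, 6]
Visit 4 → queue [6]
Visit 6 → queue []

13, 16, 14, 10, 9, 2, 12, 7, 1, 15, 5, 8, 3, 11, 4, 6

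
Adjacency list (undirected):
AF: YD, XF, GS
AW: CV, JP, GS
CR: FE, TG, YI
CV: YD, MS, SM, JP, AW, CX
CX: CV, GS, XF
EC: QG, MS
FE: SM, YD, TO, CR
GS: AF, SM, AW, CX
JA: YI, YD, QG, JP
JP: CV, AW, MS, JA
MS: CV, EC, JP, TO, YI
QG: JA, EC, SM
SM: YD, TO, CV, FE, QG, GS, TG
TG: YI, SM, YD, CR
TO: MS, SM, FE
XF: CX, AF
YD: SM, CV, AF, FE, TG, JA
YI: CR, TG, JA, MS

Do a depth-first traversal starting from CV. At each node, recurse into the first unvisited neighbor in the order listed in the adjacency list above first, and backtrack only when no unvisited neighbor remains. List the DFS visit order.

CV -> YD -> SM -> TO -> MS -> EC -> QG -> JA -> YI -> CR -> FE -> TG -> JP -> AW -> GS -> AF -> XF -> CX

Visit CV
CV → YD
YD → SM
SM → TO
TO → MS
MS → EC
EC → QG
QG → JA
JA → YI
YI → CR
CR → FE
CR → TG
JA → JP
JP → AW
AW → GS
GS → AF
AF → XF
XF → CX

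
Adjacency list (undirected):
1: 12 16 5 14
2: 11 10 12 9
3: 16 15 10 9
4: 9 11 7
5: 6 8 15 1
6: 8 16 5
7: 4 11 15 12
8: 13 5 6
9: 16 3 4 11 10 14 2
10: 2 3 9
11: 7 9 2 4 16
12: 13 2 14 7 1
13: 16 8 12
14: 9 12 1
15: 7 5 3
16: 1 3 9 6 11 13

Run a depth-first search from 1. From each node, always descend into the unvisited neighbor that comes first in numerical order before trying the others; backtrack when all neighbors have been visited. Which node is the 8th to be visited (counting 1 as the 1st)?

Visit 1
1 → 5
5 → 6
6 → 8
8 → 13
13 → 12
12 → 2
2 → 9
9 → 3
3 → 10
3 → 15
15 → 7
7 → 4
4 → 11
11 → 16
9 → 14

Visit order: 1, 5, 6, 8, 13, 12, 2, 9, 3, 10, 15, 7, 4, 11, 16, 14

9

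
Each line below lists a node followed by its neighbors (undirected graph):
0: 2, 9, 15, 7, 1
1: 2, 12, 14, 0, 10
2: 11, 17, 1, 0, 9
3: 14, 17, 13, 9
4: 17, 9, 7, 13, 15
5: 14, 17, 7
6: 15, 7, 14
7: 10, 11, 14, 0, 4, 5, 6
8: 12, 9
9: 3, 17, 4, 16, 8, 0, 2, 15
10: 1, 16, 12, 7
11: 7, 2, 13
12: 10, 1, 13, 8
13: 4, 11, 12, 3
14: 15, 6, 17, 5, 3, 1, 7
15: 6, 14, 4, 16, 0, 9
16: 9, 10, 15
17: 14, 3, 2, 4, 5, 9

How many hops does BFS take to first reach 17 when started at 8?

Level 0: 8
Level 1: 9, 12
Level 2: 0, 1, 2, 3, 4, 10, 13, 15, 16, 17
Level 3: 5, 6, 7, 11, 14
17 first appears at level 2.

2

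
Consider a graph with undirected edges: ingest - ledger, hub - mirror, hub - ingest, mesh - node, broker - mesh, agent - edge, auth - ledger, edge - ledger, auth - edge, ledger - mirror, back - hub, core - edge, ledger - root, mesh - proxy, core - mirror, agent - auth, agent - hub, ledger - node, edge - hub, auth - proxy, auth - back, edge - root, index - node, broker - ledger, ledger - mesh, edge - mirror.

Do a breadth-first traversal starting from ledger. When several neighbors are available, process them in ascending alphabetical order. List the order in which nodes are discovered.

Visit ledger; enqueue auth, broker, edge, ingest, mesh, mirror, node, root → queue [auth, broker, edge, ingest, mesh, mirror, node, root]
Visit auth; enqueue agent, back, proxy → queue [broker, edge, ingest, mesh, mirror, node, root, agent, back, proxy]
Visit broker → queue [edge, ingest, mesh, mirror, node, root, agent, back, proxy]
Visit edge; enqueue core, hub → queue [ingest, mesh, mirror, node, root, agent, back, proxy, core, hub]
Visit ingest → queue [mesh, mirror, node, root, agent, back, proxy, core, hub]
Visit mesh → queue [mirror, node, root, agent, back, proxy, core, hub]
Visit mirror → queue [node, root, agent, back, proxy, core, hub]
Visit node; enqueue index → queue [root, agent, back, proxy, core, hub, index]
Visit root → queue [agent, back, proxy, core, hub, index]
Visit agent → queue [back, proxy, core, hub, index]
Visit back → queue [proxy, core, hub, index]
Visit proxy → queue [core, hub, index]
Visit core → queue [hub, index]
Visit hub → queue [index]
Visit index → queue []

ledger, auth, broker, edge, ingest, mesh, mirror, node, root, agent, back, proxy, core, hub, index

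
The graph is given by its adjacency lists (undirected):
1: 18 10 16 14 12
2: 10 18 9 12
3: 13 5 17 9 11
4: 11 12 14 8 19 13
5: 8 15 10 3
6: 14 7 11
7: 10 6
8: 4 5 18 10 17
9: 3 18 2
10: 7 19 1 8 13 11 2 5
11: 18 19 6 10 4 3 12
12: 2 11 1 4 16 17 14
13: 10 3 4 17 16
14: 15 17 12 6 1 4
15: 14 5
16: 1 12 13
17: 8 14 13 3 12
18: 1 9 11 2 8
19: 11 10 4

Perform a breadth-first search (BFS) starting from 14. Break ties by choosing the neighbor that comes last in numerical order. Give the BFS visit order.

Visit 14; enqueue 17, 15, 12, 6, 4, 1 → queue [17, 15, 12, 6, 4, 1]
Visit 17; enqueue 13, 8, 3 → queue [15, 12, 6, 4, 1, 13, 8, 3]
Visit 15; enqueue 5 → queue [12, 6, 4, 1, 13, 8, 3, 5]
Visit 12; enqueue 16, 11, 2 → queue [6, 4, 1, 13, 8, 3, 5, 16, 11, 2]
Visit 6; enqueue 7 → queue [4, 1, 13, 8, 3, 5, 16, 11, 2, 7]
Visit 4; enqueue 19 → queue [1, 13, 8, 3, 5, 16, 11, 2, 7, 19]
Visit 1; enqueue 18, 10 → queue [13, 8, 3, 5, 16, 11, 2, 7, 19, 18, 10]
Visit 13 → queue [8, 3, 5, 16, 11, 2, 7, 19, 18, 10]
Visit 8 → queue [3, 5, 16, 11, 2, 7, 19, 18, 10]
Visit 3; enqueue 9 → queue [5, 16, 11, 2, 7, 19, 18, 10, 9]
Visit 5 → queue [16, 11, 2, 7, 19, 18, 10, 9]
Visit 16 → queue [11, 2, 7, 19, 18, 10, 9]
Visit 11 → queue [2, 7, 19, 18, 10, 9]
Visit 2 → queue [7, 19, 18, 10, 9]
Visit 7 → queue [19, 18, 10, 9]
Visit 19 → queue [18, 10, 9]
Visit 18 → queue [10, 9]
Visit 10 → queue [9]
Visit 9 → queue []

14, 17, 15, 12, 6, 4, 1, 13, 8, 3, 5, 16, 11, 2, 7, 19, 18, 10, 9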